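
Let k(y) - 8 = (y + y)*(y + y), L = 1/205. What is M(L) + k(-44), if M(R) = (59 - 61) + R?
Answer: 1588751/205 ≈ 7750.0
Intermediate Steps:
L = 1/205 ≈ 0.0048781
k(y) = 8 + 4*y**2 (k(y) = 8 + (y + y)*(y + y) = 8 + (2*y)*(2*y) = 8 + 4*y**2)
M(R) = -2 + R
M(L) + k(-44) = (-2 + 1/205) + (8 + 4*(-44)**2) = -409/205 + (8 + 4*1936) = -409/205 + (8 + 7744) = -409/205 + 7752 = 1588751/205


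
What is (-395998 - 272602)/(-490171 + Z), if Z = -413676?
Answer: 668600/903847 ≈ 0.73973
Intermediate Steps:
(-395998 - 272602)/(-490171 + Z) = (-395998 - 272602)/(-490171 - 413676) = -668600/(-903847) = -668600*(-1/903847) = 668600/903847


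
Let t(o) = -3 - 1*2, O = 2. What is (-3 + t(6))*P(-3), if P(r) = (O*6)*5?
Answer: -480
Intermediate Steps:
P(r) = 60 (P(r) = (2*6)*5 = 12*5 = 60)
t(o) = -5 (t(o) = -3 - 2 = -5)
(-3 + t(6))*P(-3) = (-3 - 5)*60 = -8*60 = -480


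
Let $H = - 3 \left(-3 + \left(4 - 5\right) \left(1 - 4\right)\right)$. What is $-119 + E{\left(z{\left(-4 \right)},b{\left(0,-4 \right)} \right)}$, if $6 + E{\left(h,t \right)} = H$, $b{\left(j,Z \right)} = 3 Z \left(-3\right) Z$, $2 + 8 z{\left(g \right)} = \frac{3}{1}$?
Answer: $-125$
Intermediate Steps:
$z{\left(g \right)} = \frac{1}{8}$ ($z{\left(g \right)} = - \frac{1}{4} + \frac{3 \cdot 1^{-1}}{8} = - \frac{1}{4} + \frac{3 \cdot 1}{8} = - \frac{1}{4} + \frac{1}{8} \cdot 3 = - \frac{1}{4} + \frac{3}{8} = \frac{1}{8}$)
$b{\left(j,Z \right)} = - 9 Z^{2}$ ($b{\left(j,Z \right)} = 3 - 3 Z Z = 3 \left(- 3 Z^{2}\right) = - 9 Z^{2}$)
$H = 0$ ($H = - 3 \left(-3 - -3\right) = - 3 \left(-3 + 3\right) = \left(-3\right) 0 = 0$)
$E{\left(h,t \right)} = -6$ ($E{\left(h,t \right)} = -6 + 0 = -6$)
$-119 + E{\left(z{\left(-4 \right)},b{\left(0,-4 \right)} \right)} = -119 - 6 = -125$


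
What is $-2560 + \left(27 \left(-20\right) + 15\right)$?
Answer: $-3085$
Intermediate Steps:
$-2560 + \left(27 \left(-20\right) + 15\right) = -2560 + \left(-540 + 15\right) = -2560 - 525 = -3085$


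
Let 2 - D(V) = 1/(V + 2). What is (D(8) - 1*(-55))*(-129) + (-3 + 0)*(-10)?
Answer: -73101/10 ≈ -7310.1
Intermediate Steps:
D(V) = 2 - 1/(2 + V) (D(V) = 2 - 1/(V + 2) = 2 - 1/(2 + V))
(D(8) - 1*(-55))*(-129) + (-3 + 0)*(-10) = ((3 + 2*8)/(2 + 8) - 1*(-55))*(-129) + (-3 + 0)*(-10) = ((3 + 16)/10 + 55)*(-129) - 3*(-10) = ((1/10)*19 + 55)*(-129) + 30 = (19/10 + 55)*(-129) + 30 = (569/10)*(-129) + 30 = -73401/10 + 30 = -73101/10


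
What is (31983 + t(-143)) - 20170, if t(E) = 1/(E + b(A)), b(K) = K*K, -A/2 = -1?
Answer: 1642006/139 ≈ 11813.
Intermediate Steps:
A = 2 (A = -2*(-1) = 2)
b(K) = K²
t(E) = 1/(4 + E) (t(E) = 1/(E + 2²) = 1/(E + 4) = 1/(4 + E))
(31983 + t(-143)) - 20170 = (31983 + 1/(4 - 143)) - 20170 = (31983 + 1/(-139)) - 20170 = (31983 - 1/139) - 20170 = 4445636/139 - 20170 = 1642006/139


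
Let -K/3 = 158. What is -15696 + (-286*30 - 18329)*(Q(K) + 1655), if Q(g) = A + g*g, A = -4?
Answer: -6090248939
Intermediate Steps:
K = -474 (K = -3*158 = -474)
Q(g) = -4 + g² (Q(g) = -4 + g*g = -4 + g²)
-15696 + (-286*30 - 18329)*(Q(K) + 1655) = -15696 + (-286*30 - 18329)*((-4 + (-474)²) + 1655) = -15696 + (-8580 - 18329)*((-4 + 224676) + 1655) = -15696 - 26909*(224672 + 1655) = -15696 - 26909*226327 = -15696 - 6090233243 = -6090248939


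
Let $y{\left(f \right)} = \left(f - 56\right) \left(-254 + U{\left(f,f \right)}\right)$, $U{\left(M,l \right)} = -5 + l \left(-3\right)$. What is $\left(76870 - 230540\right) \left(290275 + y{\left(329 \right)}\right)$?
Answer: $7665520610$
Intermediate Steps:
$U{\left(M,l \right)} = -5 - 3 l$
$y{\left(f \right)} = \left(-259 - 3 f\right) \left(-56 + f\right)$ ($y{\left(f \right)} = \left(f - 56\right) \left(-254 - \left(5 + 3 f\right)\right) = \left(-56 + f\right) \left(-259 - 3 f\right) = \left(-259 - 3 f\right) \left(-56 + f\right)$)
$\left(76870 - 230540\right) \left(290275 + y{\left(329 \right)}\right) = \left(76870 - 230540\right) \left(290275 - \left(15435 + 324723\right)\right) = - 153670 \left(290275 - 340158\right) = \left(-153670\right) \left(-49883\right) = 7665520610$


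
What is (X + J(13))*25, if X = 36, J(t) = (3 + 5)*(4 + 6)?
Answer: 2900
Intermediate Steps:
J(t) = 80 (J(t) = 8*10 = 80)
(X + J(13))*25 = (36 + 80)*25 = 116*25 = 2900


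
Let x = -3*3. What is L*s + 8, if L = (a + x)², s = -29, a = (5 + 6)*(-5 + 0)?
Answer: -118776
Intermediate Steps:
a = -55 (a = 11*(-5) = -55)
x = -9
L = 4096 (L = (-55 - 9)² = (-64)² = 4096)
L*s + 8 = 4096*(-29) + 8 = -118784 + 8 = -118776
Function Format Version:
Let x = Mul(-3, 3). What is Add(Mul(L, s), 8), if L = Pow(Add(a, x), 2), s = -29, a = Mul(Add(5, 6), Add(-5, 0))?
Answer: -118776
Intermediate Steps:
a = -55 (a = Mul(11, -5) = -55)
x = -9
L = 4096 (L = Pow(Add(-55, -9), 2) = Pow(-64, 2) = 4096)
Add(Mul(L, s), 8) = Add(Mul(4096, -29), 8) = Add(-118784, 8) = -118776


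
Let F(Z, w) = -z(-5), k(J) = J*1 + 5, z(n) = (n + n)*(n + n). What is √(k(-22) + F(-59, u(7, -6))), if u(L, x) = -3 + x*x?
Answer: 3*I*√13 ≈ 10.817*I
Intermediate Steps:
z(n) = 4*n² (z(n) = (2*n)*(2*n) = 4*n²)
u(L, x) = -3 + x²
k(J) = 5 + J (k(J) = J + 5 = 5 + J)
F(Z, w) = -100 (F(Z, w) = -4*(-5)² = -4*25 = -1*100 = -100)
√(k(-22) + F(-59, u(7, -6))) = √((5 - 22) - 100) = √(-17 - 100) = √(-117) = 3*I*√13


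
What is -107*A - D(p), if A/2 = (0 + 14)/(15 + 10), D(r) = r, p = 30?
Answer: -3746/25 ≈ -149.84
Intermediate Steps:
A = 28/25 (A = 2*((0 + 14)/(15 + 10)) = 2*(14/25) = 28/25 ≈ 1.1200)
-107*A - D(p) = -107*28/25 - 1*30 = -2996/25 - 30 = -3746/25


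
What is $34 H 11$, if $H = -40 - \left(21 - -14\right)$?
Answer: $-28050$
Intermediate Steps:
$H = -75$ ($H = -40 - \left(21 + 14\right) = -40 - 35 = -75$)
$34 H 11 = 34 \left(-75\right) 11 = \left(-2550\right) 11 = -28050$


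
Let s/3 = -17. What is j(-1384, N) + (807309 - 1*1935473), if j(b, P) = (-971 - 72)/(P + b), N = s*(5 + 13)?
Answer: -2597032485/2302 ≈ -1.1282e+6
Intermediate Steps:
s = -51 (s = 3*(-17) = -51)
N = -918 (N = -51*(5 + 13) = -51*18 = -918)
j(b, P) = -1043/(P + b)
j(-1384, N) + (807309 - 1*1935473) = -1043/(-918 - 1384) + (807309 - 1*1935473) = -1043/(-2302) + (807309 - 1935473) = -1043*(-1/2302) - 1128164 = 1043/2302 - 1128164 = -2597032485/2302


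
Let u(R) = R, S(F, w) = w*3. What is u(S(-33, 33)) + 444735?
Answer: 444834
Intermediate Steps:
S(F, w) = 3*w
u(S(-33, 33)) + 444735 = 3*33 + 444735 = 99 + 444735 = 444834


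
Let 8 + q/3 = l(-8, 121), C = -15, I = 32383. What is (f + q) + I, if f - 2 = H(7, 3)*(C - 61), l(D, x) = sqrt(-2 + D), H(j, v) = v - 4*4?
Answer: 33349 + 3*I*sqrt(10) ≈ 33349.0 + 9.4868*I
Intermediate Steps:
H(j, v) = -16 + v (H(j, v) = v - 16 = -16 + v)
f = 990 (f = 2 + (-16 + 3)*(-15 - 61) = 2 - 13*(-76) = 2 + 988 = 990)
q = -24 + 3*I*sqrt(10) (q = -24 + 3*sqrt(-2 - 8) = -24 + 3*sqrt(-10) = -24 + 3*(I*sqrt(10)) = -24 + 3*I*sqrt(10) ≈ -24.0 + 9.4868*I)
(f + q) + I = (990 + (-24 + 3*I*sqrt(10))) + 32383 = (966 + 3*I*sqrt(10)) + 32383 = 33349 + 3*I*sqrt(10)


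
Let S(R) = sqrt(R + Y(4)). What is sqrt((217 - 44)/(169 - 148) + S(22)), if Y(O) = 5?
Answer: sqrt(3633 + 1323*sqrt(3))/21 ≈ 3.6653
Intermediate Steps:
S(R) = sqrt(5 + R) (S(R) = sqrt(R + 5) = sqrt(5 + R))
sqrt((217 - 44)/(169 - 148) + S(22)) = sqrt((217 - 44)/(169 - 148) + sqrt(5 + 22)) = sqrt(173/21 + sqrt(27)) = sqrt(173*(1/21) + 3*sqrt(3)) = sqrt(173/21 + 3*sqrt(3))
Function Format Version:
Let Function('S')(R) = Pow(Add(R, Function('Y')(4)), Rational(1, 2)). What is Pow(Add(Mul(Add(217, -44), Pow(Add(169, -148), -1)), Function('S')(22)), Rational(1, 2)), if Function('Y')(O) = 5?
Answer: Mul(Rational(1, 21), Pow(Add(3633, Mul(1323, Pow(3, Rational(1, 2)))), Rational(1, 2))) ≈ 3.6653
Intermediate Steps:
Function('S')(R) = Pow(Add(5, R), Rational(1, 2)) (Function('S')(R) = Pow(Add(R, 5), Rational(1, 2)) = Pow(Add(5, R), Rational(1, 2)))
Pow(Add(Mul(Add(217, -44), Pow(Add(169, -148), -1)), Function('S')(22)), Rational(1, 2)) = Pow(Add(Mul(Add(217, -44), Pow(Add(169, -148), -1)), Pow(Add(5, 22), Rational(1, 2))), Rational(1, 2)) = Pow(Add(Mul(173, Pow(21, -1)), Pow(27, Rational(1, 2))), Rational(1, 2)) = Pow(Add(Mul(173, Rational(1, 21)), Mul(3, Pow(3, Rational(1, 2)))), Rational(1, 2)) = Pow(Add(Rational(173, 21), Mul(3, Pow(3, Rational(1, 2)))), Rational(1, 2))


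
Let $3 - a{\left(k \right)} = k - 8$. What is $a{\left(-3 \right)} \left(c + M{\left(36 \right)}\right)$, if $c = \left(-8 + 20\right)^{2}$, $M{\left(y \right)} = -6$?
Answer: $1932$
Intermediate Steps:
$a{\left(k \right)} = 11 - k$ ($a{\left(k \right)} = 3 - \left(k - 8\right) = 3 - \left(-8 + k\right) = 11 - k$)
$c = 144$ ($c = 12^{2} = 144$)
$a{\left(-3 \right)} \left(c + M{\left(36 \right)}\right) = \left(11 - -3\right) \left(144 - 6\right) = \left(11 + 3\right) 138 = 14 \cdot 138 = 1932$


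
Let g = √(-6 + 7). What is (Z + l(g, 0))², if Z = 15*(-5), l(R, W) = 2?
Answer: 5329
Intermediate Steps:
g = 1 (g = √1 = 1)
Z = -75
(Z + l(g, 0))² = (-75 + 2)² = (-73)² = 5329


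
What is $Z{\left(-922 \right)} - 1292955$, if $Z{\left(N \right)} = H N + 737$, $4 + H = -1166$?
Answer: $-213478$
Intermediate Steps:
$H = -1170$ ($H = -4 - 1166 = -1170$)
$Z{\left(N \right)} = 737 - 1170 N$ ($Z{\left(N \right)} = - 1170 N + 737 = 737 - 1170 N$)
$Z{\left(-922 \right)} - 1292955 = \left(737 - -1078740\right) - 1292955 = \left(737 + 1078740\right) - 1292955 = 1079477 - 1292955 = -213478$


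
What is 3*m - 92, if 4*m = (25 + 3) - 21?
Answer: -347/4 ≈ -86.750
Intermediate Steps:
m = 7/4 (m = ((25 + 3) - 21)/4 = (28 - 21)/4 = (¼)*7 = 7/4 ≈ 1.7500)
3*m - 92 = 3*(7/4) - 92 = 21/4 - 92 = -347/4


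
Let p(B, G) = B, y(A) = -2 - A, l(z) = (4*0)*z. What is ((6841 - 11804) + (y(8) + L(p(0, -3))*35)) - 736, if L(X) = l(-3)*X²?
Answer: -5709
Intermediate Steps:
l(z) = 0 (l(z) = 0*z = 0)
L(X) = 0 (L(X) = 0*X² = 0)
((6841 - 11804) + (y(8) + L(p(0, -3))*35)) - 736 = ((6841 - 11804) + ((-2 - 1*8) + 0*35)) - 736 = (-4963 + ((-2 - 8) + 0)) - 736 = (-4963 + (-10 + 0)) - 736 = (-4963 - 10) - 736 = -4973 - 736 = -5709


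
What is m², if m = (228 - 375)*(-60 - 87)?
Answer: 466948881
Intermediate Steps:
m = 21609 (m = -147*(-147) = 21609)
m² = 21609² = 466948881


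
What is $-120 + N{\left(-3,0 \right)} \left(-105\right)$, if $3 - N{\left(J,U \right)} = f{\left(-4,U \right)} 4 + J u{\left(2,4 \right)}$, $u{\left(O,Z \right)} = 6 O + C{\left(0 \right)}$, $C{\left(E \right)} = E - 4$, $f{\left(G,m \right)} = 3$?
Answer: $-1695$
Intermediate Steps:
$C{\left(E \right)} = -4 + E$ ($C{\left(E \right)} = E - 4 = -4 + E$)
$u{\left(O,Z \right)} = -4 + 6 O$ ($u{\left(O,Z \right)} = 6 O + \left(-4 + 0\right) = 6 O - 4 = -4 + 6 O$)
$N{\left(J,U \right)} = -9 - 8 J$ ($N{\left(J,U \right)} = 3 - \left(3 \cdot 4 + J \left(-4 + 6 \cdot 2\right)\right) = 3 - \left(12 + J \left(-4 + 12\right)\right) = 3 - \left(12 + J 8\right) = 3 - \left(12 + 8 J\right) = -9 - 8 J$)
$-120 + N{\left(-3,0 \right)} \left(-105\right) = -120 + \left(-9 - -24\right) \left(-105\right) = -120 + \left(-9 + 24\right) \left(-105\right) = -120 + 15 \left(-105\right) = -120 - 1575 = -1695$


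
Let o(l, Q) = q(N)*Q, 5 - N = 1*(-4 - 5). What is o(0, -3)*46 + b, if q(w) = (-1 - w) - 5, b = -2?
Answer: 2758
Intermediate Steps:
N = 14 (N = 5 - (-4 - 5) = 5 - (-9) = 5 - 1*(-9) = 5 + 9 = 14)
q(w) = -6 - w
o(l, Q) = -20*Q (o(l, Q) = (-6 - 1*14)*Q = (-6 - 14)*Q = -20*Q)
o(0, -3)*46 + b = -20*(-3)*46 - 2 = 60*46 - 2 = 2760 - 2 = 2758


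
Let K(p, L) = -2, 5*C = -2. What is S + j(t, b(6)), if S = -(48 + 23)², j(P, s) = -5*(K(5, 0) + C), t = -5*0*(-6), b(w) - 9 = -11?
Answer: -5029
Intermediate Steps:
b(w) = -2 (b(w) = 9 - 11 = -2)
t = 0 (t = 0*(-6) = 0)
C = -⅖ (C = (⅕)*(-2) = -⅖ ≈ -0.40000)
j(P, s) = 12 (j(P, s) = -5*(-2 - ⅖) = -5*(-12/5) = 12)
S = -5041 (S = -1*71² = -1*5041 = -5041)
S + j(t, b(6)) = -5041 + 12 = -5029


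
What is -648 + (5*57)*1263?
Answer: 359307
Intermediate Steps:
-648 + (5*57)*1263 = -648 + 285*1263 = -648 + 359955 = 359307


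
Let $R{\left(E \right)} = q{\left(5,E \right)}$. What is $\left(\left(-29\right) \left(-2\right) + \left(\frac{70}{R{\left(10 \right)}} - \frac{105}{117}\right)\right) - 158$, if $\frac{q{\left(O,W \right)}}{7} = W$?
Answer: $- \frac{3896}{39} \approx -99.897$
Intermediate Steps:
$q{\left(O,W \right)} = 7 W$
$R{\left(E \right)} = 7 E$
$\left(\left(-29\right) \left(-2\right) + \left(\frac{70}{R{\left(10 \right)}} - \frac{105}{117}\right)\right) - 158 = \left(\left(-29\right) \left(-2\right) + \left(\frac{70}{7 \cdot 10} - \frac{105}{117}\right)\right) - 158 = \left(58 + \left(\frac{70}{70} - \frac{35}{39}\right)\right) - 158 = \left(58 + \left(70 \cdot \frac{1}{70} - \frac{35}{39}\right)\right) - 158 = \left(58 + \left(1 - \frac{35}{39}\right)\right) - 158 = \left(58 + \frac{4}{39}\right) - 158 = \frac{2266}{39} - 158 = - \frac{3896}{39}$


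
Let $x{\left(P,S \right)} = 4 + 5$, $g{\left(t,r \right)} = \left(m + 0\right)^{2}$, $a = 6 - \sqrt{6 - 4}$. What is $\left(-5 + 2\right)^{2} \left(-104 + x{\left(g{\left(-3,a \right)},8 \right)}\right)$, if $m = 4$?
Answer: $-855$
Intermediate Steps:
$a = 6 - \sqrt{2} \approx 4.5858$
$g{\left(t,r \right)} = 16$ ($g{\left(t,r \right)} = \left(4 + 0\right)^{2} = 4^{2} = 16$)
$x{\left(P,S \right)} = 9$
$\left(-5 + 2\right)^{2} \left(-104 + x{\left(g{\left(-3,a \right)},8 \right)}\right) = \left(-5 + 2\right)^{2} \left(-104 + 9\right) = \left(-3\right)^{2} \left(-95\right) = 9 \left(-95\right) = -855$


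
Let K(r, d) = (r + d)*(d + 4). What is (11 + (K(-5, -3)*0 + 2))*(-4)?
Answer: -52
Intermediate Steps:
K(r, d) = (4 + d)*(d + r) (K(r, d) = (d + r)*(4 + d) = (4 + d)*(d + r))
(11 + (K(-5, -3)*0 + 2))*(-4) = (11 + (((-3)² + 4*(-3) + 4*(-5) - 3*(-5))*0 + 2))*(-4) = (11 + ((9 - 12 - 20 + 15)*0 + 2))*(-4) = (11 + (-8*0 + 2))*(-4) = (11 + (0 + 2))*(-4) = (11 + 2)*(-4) = 13*(-4) = -52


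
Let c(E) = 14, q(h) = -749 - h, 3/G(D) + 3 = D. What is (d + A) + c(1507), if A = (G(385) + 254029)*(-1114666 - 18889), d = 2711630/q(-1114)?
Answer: -8029936681236779/27886 ≈ -2.8796e+11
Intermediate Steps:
G(D) = 3/(-3 + D)
d = 542326/73 (d = 2711630/(-749 - 1*(-1114)) = 2711630/(-749 + 1114) = 2711630/365 = 2711630*(1/365) = 542326/73 ≈ 7429.1)
A = -109999135462955/382 (A = (3/(-3 + 385) + 254029)*(-1114666 - 18889) = (3/382 + 254029)*(-1133555) = (97039081/382)*(-1133555) = -109999135462955/382 ≈ -2.8796e+11)
(d + A) + c(1507) = (542326/73 - 109999135462955/382) + 14 = -8029936681627183/27886 + 14 = -8029936681236779/27886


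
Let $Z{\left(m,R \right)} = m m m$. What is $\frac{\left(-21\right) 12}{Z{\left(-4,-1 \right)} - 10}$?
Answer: $\frac{126}{37} \approx 3.4054$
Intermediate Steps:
$Z{\left(m,R \right)} = m^{3}$ ($Z{\left(m,R \right)} = m^{2} m = m^{3}$)
$\frac{\left(-21\right) 12}{Z{\left(-4,-1 \right)} - 10} = \frac{\left(-21\right) 12}{\left(-4\right)^{3} - 10} = - \frac{252}{-64 - 10} = - \frac{252}{-74} = \left(-252\right) \left(- \frac{1}{74}\right) = \frac{126}{37}$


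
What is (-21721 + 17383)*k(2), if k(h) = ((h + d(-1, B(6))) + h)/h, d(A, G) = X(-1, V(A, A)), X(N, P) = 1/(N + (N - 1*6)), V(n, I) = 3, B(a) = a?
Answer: -67239/8 ≈ -8404.9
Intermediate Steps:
X(N, P) = 1/(-6 + 2*N) (X(N, P) = 1/(N + (N - 6)) = 1/(N + (-6 + N)) = 1/(-6 + 2*N))
d(A, G) = -⅛ (d(A, G) = 1/(2*(-3 - 1)) = (½)/(-4) = (½)*(-¼) = -⅛)
k(h) = (-⅛ + 2*h)/h (k(h) = ((h - ⅛) + h)/h = ((-⅛ + h) + h)/h = (-⅛ + 2*h)/h)
(-21721 + 17383)*k(2) = (-21721 + 17383)*(2 - ⅛/2) = -4338*(2 - ⅛*½) = -4338*(2 - 1/16) = -4338*31/16 = -67239/8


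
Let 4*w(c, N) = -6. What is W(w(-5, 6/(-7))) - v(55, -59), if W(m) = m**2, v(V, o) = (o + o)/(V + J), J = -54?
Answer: 481/4 ≈ 120.25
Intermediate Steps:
w(c, N) = -3/2 (w(c, N) = (1/4)*(-6) = -3/2)
v(V, o) = 2*o/(-54 + V) (v(V, o) = (o + o)/(V - 54) = (2*o)/(-54 + V) = 2*o/(-54 + V))
W(w(-5, 6/(-7))) - v(55, -59) = (-3/2)**2 - 2*(-59)/(-54 + 55) = 9/4 - 2*(-59)/1 = 9/4 - 2*(-59) = 9/4 - 1*(-118) = 9/4 + 118 = 481/4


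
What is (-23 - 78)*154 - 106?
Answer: -15660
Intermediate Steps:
(-23 - 78)*154 - 106 = -101*154 - 106 = -15554 - 106 = -15660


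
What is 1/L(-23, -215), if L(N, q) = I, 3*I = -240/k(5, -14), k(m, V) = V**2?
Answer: -49/20 ≈ -2.4500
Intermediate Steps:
I = -20/49 (I = (-240/((-14)**2))/3 = (-240/196)/3 = (-240*1/196)/3 = (1/3)*(-60/49) = -20/49 ≈ -0.40816)
L(N, q) = -20/49
1/L(-23, -215) = 1/(-20/49) = -49/20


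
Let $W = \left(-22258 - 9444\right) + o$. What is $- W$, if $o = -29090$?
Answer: $60792$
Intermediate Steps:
$W = -60792$ ($W = \left(-22258 - 9444\right) - 29090 = -31702 - 29090 = -60792$)
$- W = \left(-1\right) \left(-60792\right) = 60792$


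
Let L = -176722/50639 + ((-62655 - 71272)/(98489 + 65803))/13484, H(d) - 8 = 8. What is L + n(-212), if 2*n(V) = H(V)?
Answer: 505948629052567/112181251616592 ≈ 4.5101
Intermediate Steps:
H(d) = 16 (H(d) = 8 + 8 = 16)
n(V) = 8 (n(V) = (1/2)*16 = 8)
L = -391501383880169/112181251616592 (L = -176722*1/50639 - 133927/164292*(1/13484) = -176722/50639 - 133927*1/164292*(1/13484) = -176722/50639 - 133927/164292*1/13484 = -176722/50639 - 133927/2215313328 = -391501383880169/112181251616592 ≈ -3.4899)
L + n(-212) = -391501383880169/112181251616592 + 8 = 505948629052567/112181251616592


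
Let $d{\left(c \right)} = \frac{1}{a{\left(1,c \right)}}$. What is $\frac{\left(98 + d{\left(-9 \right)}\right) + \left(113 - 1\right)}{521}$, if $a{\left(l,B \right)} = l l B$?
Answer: $\frac{1889}{4689} \approx 0.40286$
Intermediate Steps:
$a{\left(l,B \right)} = B l^{2}$ ($a{\left(l,B \right)} = l^{2} B = B l^{2}$)
$d{\left(c \right)} = \frac{1}{c}$ ($d{\left(c \right)} = \frac{1}{c 1^{2}} = \frac{1}{c 1} = \frac{1}{c}$)
$\frac{\left(98 + d{\left(-9 \right)}\right) + \left(113 - 1\right)}{521} = \frac{\left(98 + \frac{1}{-9}\right) + \left(113 - 1\right)}{521} = \left(\left(98 - \frac{1}{9}\right) + 112\right) \frac{1}{521} = \left(\frac{881}{9} + 112\right) \frac{1}{521} = \frac{1889}{9} \cdot \frac{1}{521} = \frac{1889}{4689}$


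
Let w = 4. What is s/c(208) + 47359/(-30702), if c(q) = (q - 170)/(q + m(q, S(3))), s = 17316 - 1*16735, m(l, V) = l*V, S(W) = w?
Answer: 9274788419/583338 ≈ 15900.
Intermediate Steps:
S(W) = 4
m(l, V) = V*l
s = 581 (s = 17316 - 16735 = 581)
c(q) = (-170 + q)/(5*q) (c(q) = (q - 170)/(q + 4*q) = (-170 + q)/((5*q)) = (-170 + q)*(1/(5*q)) = (-170 + q)/(5*q))
s/c(208) + 47359/(-30702) = 581/(((⅕)*(-170 + 208)/208)) + 47359/(-30702) = 581/(((⅕)*(1/208)*38)) + 47359*(-1/30702) = 581/(19/520) - 47359/30702 = 581*(520/19) - 47359/30702 = 302120/19 - 47359/30702 = 9274788419/583338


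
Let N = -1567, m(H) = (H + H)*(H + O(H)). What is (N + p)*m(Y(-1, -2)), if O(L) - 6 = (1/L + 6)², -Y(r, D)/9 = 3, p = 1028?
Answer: 11439736/27 ≈ 4.2369e+5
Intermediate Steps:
Y(r, D) = -27 (Y(r, D) = -9*3 = -27)
O(L) = 6 + (6 + 1/L)² (O(L) = 6 + (1/L + 6)² = 6 + (6 + 1/L)²)
m(H) = 2*H*(42 + H + H⁻² + 12/H) (m(H) = (H + H)*(H + (42 + H⁻² + 12/H)) = (2*H)*(42 + H + H⁻² + 12/H) = 2*H*(42 + H + H⁻² + 12/H))
(N + p)*m(Y(-1, -2)) = (-1567 + 1028)*(24 + 2/(-27) + 2*(-27)² + 84*(-27)) = -539*(24 + 2*(-1/27) + 2*729 - 2268) = -539*(24 - 2/27 + 1458 - 2268) = -539*(-21224/27) = 11439736/27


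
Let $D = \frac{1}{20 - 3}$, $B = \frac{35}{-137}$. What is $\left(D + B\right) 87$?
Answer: $- \frac{39846}{2329} \approx -17.109$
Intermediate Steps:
$B = - \frac{35}{137}$ ($B = 35 \left(- \frac{1}{137}\right) = - \frac{35}{137} \approx -0.25547$)
$D = \frac{1}{17} \approx 0.058824$
$\left(D + B\right) 87 = \left(\frac{1}{17} - \frac{35}{137}\right) 87 = \left(- \frac{458}{2329}\right) 87 = - \frac{39846}{2329}$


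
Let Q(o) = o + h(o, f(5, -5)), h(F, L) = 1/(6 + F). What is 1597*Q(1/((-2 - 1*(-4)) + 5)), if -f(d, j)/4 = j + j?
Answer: 146924/301 ≈ 488.12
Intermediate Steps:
f(d, j) = -8*j (f(d, j) = -4*(j + j) = -8*j)
Q(o) = o + 1/(6 + o)
1597*Q(1/((-2 - 1*(-4)) + 5)) = 1597*((1 + (6 + 1/((-2 - 1*(-4)) + 5))/((-2 - 1*(-4)) + 5))/(6 + 1/((-2 - 1*(-4)) + 5))) = 1597*((1 + (6 + 1/((-2 + 4) + 5))/((-2 + 4) + 5))/(6 + 1/((-2 + 4) + 5))) = 1597*((1 + (6 + 1/(2 + 5))/(2 + 5))/(6 + 1/(2 + 5))) = 1597*((1 + (6 + 1/7)/7)/(6 + 1/7)) = 1597*((1 + (6 + ⅐)/7)/(6 + ⅐)) = 1597*((1 + (⅐)*(43/7))/(43/7)) = 1597*(7*(1 + 43/49)/43) = 1597*((7/43)*(92/49)) = 1597*(92/301) = 146924/301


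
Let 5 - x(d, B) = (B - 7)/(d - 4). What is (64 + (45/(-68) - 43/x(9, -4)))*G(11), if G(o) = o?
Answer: 96547/153 ≈ 631.03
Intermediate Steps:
x(d, B) = 5 - (-7 + B)/(-4 + d) (x(d, B) = 5 - (B - 7)/(d - 4) = 5 - (-7 + B)/(-4 + d))
(64 + (45/(-68) - 43/x(9, -4)))*G(11) = (64 + (45/(-68) - 43*(-4 + 9)/(-13 - 1*(-4) + 5*9)))*11 = (64 + (45*(-1/68) - 43*5/(-13 + 4 + 45)))*11 = (64 + (-45/68 - 43/((1/5)*36)))*11 = (64 + (-45/68 - 43/36/5))*11 = (64 + (-45/68 - 43*5/36))*11 = (64 + (-45/68 - 215/36))*11 = (64 - 1015/153)*11 = (8777/153)*11 = 96547/153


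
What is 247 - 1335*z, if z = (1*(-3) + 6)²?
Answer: -11768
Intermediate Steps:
z = 9 (z = (-3 + 6)² = 3² = 9)
247 - 1335*z = 247 - 1335*9 = 247 - 12015 = -11768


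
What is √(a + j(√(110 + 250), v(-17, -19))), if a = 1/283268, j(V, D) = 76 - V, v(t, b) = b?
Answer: √(1524574507473 - 120361139736*√10)/141634 ≈ 7.5516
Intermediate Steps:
a = 1/283268 ≈ 3.5302e-6
√(a + j(√(110 + 250), v(-17, -19))) = √(1/283268 + (76 - √(110 + 250))) = √(1/283268 + (76 - √360)) = √(1/283268 + (76 - 6*√10)) = √(21528369/283268 - 6*√10)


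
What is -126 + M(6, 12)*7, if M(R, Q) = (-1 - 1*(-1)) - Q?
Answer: -210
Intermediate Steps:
M(R, Q) = -Q (M(R, Q) = (-1 + 1) - Q = 0 - Q = -Q)
-126 + M(6, 12)*7 = -126 - 1*12*7 = -126 - 12*7 = -126 - 84 = -210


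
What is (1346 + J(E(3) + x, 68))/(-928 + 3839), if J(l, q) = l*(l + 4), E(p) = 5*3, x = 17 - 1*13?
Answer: 1783/2911 ≈ 0.61250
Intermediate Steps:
x = 4 (x = 17 - 13 = 4)
E(p) = 15
J(l, q) = l*(4 + l)
(1346 + J(E(3) + x, 68))/(-928 + 3839) = (1346 + (15 + 4)*(4 + (15 + 4)))/(-928 + 3839) = (1346 + 19*(4 + 19))/2911 = (1346 + 19*23)*(1/2911) = (1346 + 437)*(1/2911) = 1783*(1/2911) = 1783/2911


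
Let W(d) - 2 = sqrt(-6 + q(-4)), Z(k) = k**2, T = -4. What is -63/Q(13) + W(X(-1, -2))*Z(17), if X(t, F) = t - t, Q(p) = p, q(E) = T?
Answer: 7451/13 + 289*I*sqrt(10) ≈ 573.15 + 913.9*I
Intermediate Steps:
q(E) = -4
X(t, F) = 0
W(d) = 2 + I*sqrt(10) (W(d) = 2 + sqrt(-6 - 4) = 2 + sqrt(-10) = 2 + I*sqrt(10))
-63/Q(13) + W(X(-1, -2))*Z(17) = -63/13 + (2 + I*sqrt(10))*17**2 = -63*1/13 + (2 + I*sqrt(10))*289 = -63/13 + (578 + 289*I*sqrt(10)) = 7451/13 + 289*I*sqrt(10)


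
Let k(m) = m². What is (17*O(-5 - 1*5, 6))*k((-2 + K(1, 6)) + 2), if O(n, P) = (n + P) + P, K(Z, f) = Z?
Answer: 34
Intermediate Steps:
O(n, P) = n + 2*P (O(n, P) = (P + n) + P = n + 2*P)
(17*O(-5 - 1*5, 6))*k((-2 + K(1, 6)) + 2) = (17*((-5 - 1*5) + 2*6))*((-2 + 1) + 2)² = (17*((-5 - 5) + 12))*(-1 + 2)² = (17*(-10 + 12))*1² = (17*2)*1 = 34*1 = 34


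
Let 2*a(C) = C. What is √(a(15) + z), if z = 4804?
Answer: √19246/2 ≈ 69.365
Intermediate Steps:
a(C) = C/2
√(a(15) + z) = √((½)*15 + 4804) = √(15/2 + 4804) = √(9623/2) = √19246/2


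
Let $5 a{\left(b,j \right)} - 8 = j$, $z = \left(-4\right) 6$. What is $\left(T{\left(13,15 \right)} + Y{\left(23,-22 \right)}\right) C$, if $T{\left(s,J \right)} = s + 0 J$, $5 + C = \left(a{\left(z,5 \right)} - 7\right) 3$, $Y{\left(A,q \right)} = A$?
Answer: $- \frac{3276}{5} \approx -655.2$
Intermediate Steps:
$z = -24$
$a{\left(b,j \right)} = \frac{8}{5} + \frac{j}{5}$
$C = - \frac{91}{5}$ ($C = -5 + \left(\left(\frac{8}{5} + \frac{1}{5} \cdot 5\right) - 7\right) 3 = -5 + \left(\left(\frac{8}{5} + 1\right) - 7\right) 3 = -5 + \left(\frac{13}{5} - 7\right) 3 = -5 - \frac{66}{5} = - \frac{91}{5} \approx -18.2$)
$T{\left(s,J \right)} = s$ ($T{\left(s,J \right)} = s + 0 = s$)
$\left(T{\left(13,15 \right)} + Y{\left(23,-22 \right)}\right) C = \left(13 + 23\right) \left(- \frac{91}{5}\right) = 36 \left(- \frac{91}{5}\right) = - \frac{3276}{5}$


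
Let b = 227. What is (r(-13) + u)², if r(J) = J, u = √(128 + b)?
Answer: (13 - √355)² ≈ 34.122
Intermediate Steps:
u = √355 (u = √(128 + 227) = √355 ≈ 18.841)
(r(-13) + u)² = (-13 + √355)²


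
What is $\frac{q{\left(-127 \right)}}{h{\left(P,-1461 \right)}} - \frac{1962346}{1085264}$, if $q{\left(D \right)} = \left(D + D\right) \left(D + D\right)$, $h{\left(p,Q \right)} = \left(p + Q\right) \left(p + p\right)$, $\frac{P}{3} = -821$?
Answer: $- \frac{2366337090355}{1311109066296} \approx -1.8048$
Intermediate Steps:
$P = -2463$ ($P = 3 \left(-821\right) = -2463$)
$h{\left(p,Q \right)} = 2 p \left(Q + p\right)$ ($h{\left(p,Q \right)} = \left(Q + p\right) 2 p = 2 p \left(Q + p\right)$)
$q{\left(D \right)} = 4 D^{2}$ ($q{\left(D \right)} = 2 D 2 D = 4 D^{2}$)
$\frac{q{\left(-127 \right)}}{h{\left(P,-1461 \right)}} - \frac{1962346}{1085264} = \frac{4 \left(-127\right)^{2}}{2 \left(-2463\right) \left(-1461 - 2463\right)} - \frac{1962346}{1085264} = \frac{4 \cdot 16129}{2 \left(-2463\right) \left(-3924\right)} - \frac{981173}{542632} = \frac{64516}{19329624} - \frac{981173}{542632} = 64516 \cdot \frac{1}{19329624} - \frac{981173}{542632} = \frac{16129}{4832406} - \frac{981173}{542632} = - \frac{2366337090355}{1311109066296}$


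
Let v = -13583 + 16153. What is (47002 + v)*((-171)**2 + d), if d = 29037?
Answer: 2888957016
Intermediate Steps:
v = 2570
(47002 + v)*((-171)**2 + d) = (47002 + 2570)*((-171)**2 + 29037) = 49572*(29241 + 29037) = 49572*58278 = 2888957016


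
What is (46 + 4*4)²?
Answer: 3844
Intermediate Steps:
(46 + 4*4)² = (46 + 16)² = 62² = 3844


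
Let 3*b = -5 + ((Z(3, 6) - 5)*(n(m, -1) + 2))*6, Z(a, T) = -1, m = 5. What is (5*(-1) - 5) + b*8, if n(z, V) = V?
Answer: -358/3 ≈ -119.33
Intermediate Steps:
b = -41/3 (b = (-5 + ((-1 - 5)*(-1 + 2))*6)/3 = (-5 - 6*1*6)/3 = (-5 - 6*6)/3 = (-5 - 36)/3 = (1/3)*(-41) = -41/3 ≈ -13.667)
(5*(-1) - 5) + b*8 = (5*(-1) - 5) - 41/3*8 = (-5 - 5) - 328/3 = -10 - 328/3 = -358/3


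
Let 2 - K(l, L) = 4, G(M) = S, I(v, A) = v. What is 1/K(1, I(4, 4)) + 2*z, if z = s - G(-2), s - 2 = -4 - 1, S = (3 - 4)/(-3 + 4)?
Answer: -9/2 ≈ -4.5000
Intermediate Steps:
S = -1 (S = -1/1 = -1*1 = -1)
G(M) = -1
s = -3 (s = 2 + (-4 - 1) = 2 - 5 = -3)
K(l, L) = -2 (K(l, L) = 2 - 1*4 = 2 - 4 = -2)
z = -2 (z = -3 - 1*(-1) = -3 + 1 = -2)
1/K(1, I(4, 4)) + 2*z = 1/(-2) + 2*(-2) = -1/2 - 4 = -9/2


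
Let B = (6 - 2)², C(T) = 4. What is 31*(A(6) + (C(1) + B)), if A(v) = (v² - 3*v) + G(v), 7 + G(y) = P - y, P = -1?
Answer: 744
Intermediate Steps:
B = 16 (B = 4² = 16)
G(y) = -8 - y (G(y) = -7 + (-1 - y) = -8 - y)
A(v) = -8 + v² - 4*v (A(v) = (v² - 3*v) + (-8 - v) = -8 + v² - 4*v)
31*(A(6) + (C(1) + B)) = 31*((-8 + 6² - 4*6) + (4 + 16)) = 31*((-8 + 36 - 24) + 20) = 31*(4 + 20) = 31*24 = 744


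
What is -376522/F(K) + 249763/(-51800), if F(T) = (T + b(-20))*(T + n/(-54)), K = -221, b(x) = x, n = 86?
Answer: -88836289603/7502763800 ≈ -11.840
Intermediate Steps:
F(T) = (-20 + T)*(-43/27 + T) (F(T) = (T - 20)*(T + 86/(-54)) = (-20 + T)*(T + 86*(-1/54)) = (-20 + T)*(T - 43/27) = (-20 + T)*(-43/27 + T))
-376522/F(K) + 249763/(-51800) = -376522/(860/27 + (-221)**2 - 583/27*(-221)) + 249763/(-51800) = -376522/(860/27 + 48841 + 128843/27) + 249763*(-1/51800) = -376522/1448410/27 - 249763/51800 = -376522*27/1448410 - 249763/51800 = -5083047/724205 - 249763/51800 = -88836289603/7502763800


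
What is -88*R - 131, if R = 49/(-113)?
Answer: -10491/113 ≈ -92.841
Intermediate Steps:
R = -49/113 (R = 49*(-1/113) = -49/113 ≈ -0.43363)
-88*R - 131 = -88*(-49/113) - 131 = 4312/113 - 131 = -10491/113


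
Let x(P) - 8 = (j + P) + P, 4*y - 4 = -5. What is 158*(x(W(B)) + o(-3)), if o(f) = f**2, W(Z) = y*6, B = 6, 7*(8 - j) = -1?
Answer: 24490/7 ≈ 3498.6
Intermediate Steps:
j = 57/7 (j = 8 - 1/7*(-1) = 8 + 1/7 = 57/7 ≈ 8.1429)
y = -1/4 (y = 1 + (1/4)*(-5) = 1 - 5/4 = -1/4 ≈ -0.25000)
W(Z) = -3/2 (W(Z) = -1/4*6 = -3/2)
x(P) = 113/7 + 2*P (x(P) = 8 + ((57/7 + P) + P) = 8 + (57/7 + 2*P) = 113/7 + 2*P)
158*(x(W(B)) + o(-3)) = 158*((113/7 + 2*(-3/2)) + (-3)**2) = 158*((113/7 - 3) + 9) = 158*(92/7 + 9) = 158*(155/7) = 24490/7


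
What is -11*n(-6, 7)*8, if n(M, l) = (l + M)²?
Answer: -88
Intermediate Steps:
n(M, l) = (M + l)²
-11*n(-6, 7)*8 = -11*(-6 + 7)²*8 = -11*1²*8 = -11*1*8 = -11*8 = -88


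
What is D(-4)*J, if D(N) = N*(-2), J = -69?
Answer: -552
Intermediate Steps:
D(N) = -2*N
D(-4)*J = -2*(-4)*(-69) = 8*(-69) = -552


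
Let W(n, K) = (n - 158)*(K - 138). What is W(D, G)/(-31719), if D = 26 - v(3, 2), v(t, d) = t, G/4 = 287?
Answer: 45450/10573 ≈ 4.2987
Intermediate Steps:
G = 1148 (G = 4*287 = 1148)
D = 23 (D = 26 - 1*3 = 26 - 3 = 23)
W(n, K) = (-158 + n)*(-138 + K)
W(D, G)/(-31719) = (21804 - 158*1148 - 138*23 + 1148*23)/(-31719) = (21804 - 181384 - 3174 + 26404)*(-1/31719) = -136350*(-1/31719) = 45450/10573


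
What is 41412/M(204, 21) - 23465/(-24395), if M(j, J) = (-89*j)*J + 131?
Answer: 1586664337/1859606455 ≈ 0.85323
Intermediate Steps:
M(j, J) = 131 - 89*J*j (M(j, J) = -89*J*j + 131 = 131 - 89*J*j)
41412/M(204, 21) - 23465/(-24395) = 41412/(131 - 89*21*204) - 23465/(-24395) = 41412/(131 - 381276) - 23465*(-1/24395) = 41412/(-381145) + 4693/4879 = 41412*(-1/381145) + 4693/4879 = -41412/381145 + 4693/4879 = 1586664337/1859606455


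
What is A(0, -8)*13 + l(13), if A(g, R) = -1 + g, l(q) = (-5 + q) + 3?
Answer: -2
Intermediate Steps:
l(q) = -2 + q
A(0, -8)*13 + l(13) = (-1 + 0)*13 + (-2 + 13) = -1*13 + 11 = -13 + 11 = -2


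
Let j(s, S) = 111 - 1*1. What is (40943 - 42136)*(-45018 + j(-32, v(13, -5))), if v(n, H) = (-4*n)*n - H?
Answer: 53575244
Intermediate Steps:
v(n, H) = -H - 4*n**2 (v(n, H) = -4*n**2 - H = -H - 4*n**2)
j(s, S) = 110 (j(s, S) = 111 - 1 = 110)
(40943 - 42136)*(-45018 + j(-32, v(13, -5))) = (40943 - 42136)*(-45018 + 110) = -1193*(-44908) = 53575244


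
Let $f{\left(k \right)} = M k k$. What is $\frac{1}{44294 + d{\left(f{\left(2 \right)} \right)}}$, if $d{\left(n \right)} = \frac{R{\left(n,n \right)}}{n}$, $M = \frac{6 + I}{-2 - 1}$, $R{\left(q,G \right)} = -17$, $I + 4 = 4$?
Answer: $\frac{8}{354369} \approx 2.2575 \cdot 10^{-5}$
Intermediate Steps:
$I = 0$ ($I = -4 + 4 = 0$)
$M = -2$ ($M = \frac{6 + 0}{-2 - 1} = \frac{6}{-3} = 6 \left(- \frac{1}{3}\right) = -2$)
$f{\left(k \right)} = - 2 k^{2}$ ($f{\left(k \right)} = - 2 k k = - 2 k^{2}$)
$d{\left(n \right)} = - \frac{17}{n}$
$\frac{1}{44294 + d{\left(f{\left(2 \right)} \right)}} = \frac{1}{44294 - \frac{17}{\left(-2\right) 2^{2}}} = \frac{1}{44294 - \frac{17}{\left(-2\right) 4}} = \frac{1}{44294 - \frac{17}{-8}} = \frac{1}{44294 - - \frac{17}{8}} = \frac{1}{44294 + \frac{17}{8}} = \frac{1}{\frac{354369}{8}} = \frac{8}{354369}$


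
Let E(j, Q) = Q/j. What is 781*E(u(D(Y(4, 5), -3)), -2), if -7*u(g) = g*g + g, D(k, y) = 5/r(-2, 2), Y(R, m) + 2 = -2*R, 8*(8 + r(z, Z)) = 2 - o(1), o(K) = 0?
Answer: -477617/10 ≈ -47762.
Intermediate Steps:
r(z, Z) = -31/4 (r(z, Z) = -8 + (2 - 1*0)/8 = -8 + (2 + 0)/8 = -8 + (⅛)*2 = -8 + ¼ = -31/4)
Y(R, m) = -2 - 2*R
D(k, y) = -20/31 (D(k, y) = 5/(-31/4) = 5*(-4/31) = -20/31)
u(g) = -g/7 - g²/7 (u(g) = -(g*g + g)/7 = -(g² + g)/7 = -(g + g²)/7 = -g/7 - g²/7)
781*E(u(D(Y(4, 5), -3)), -2) = 781*(-2*217/(20*(1 - 20/31))) = 781*(-2/((-⅐*(-20/31)*11/31))) = 781*(-2/220/6727) = 781*(-2*6727/220) = 781*(-6727/110) = -477617/10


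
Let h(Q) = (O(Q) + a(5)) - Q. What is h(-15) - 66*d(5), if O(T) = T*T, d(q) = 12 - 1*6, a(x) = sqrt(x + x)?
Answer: -156 + sqrt(10) ≈ -152.84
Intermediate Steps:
a(x) = sqrt(2)*sqrt(x) (a(x) = sqrt(2*x) = sqrt(2)*sqrt(x))
d(q) = 6 (d(q) = 12 - 6 = 6)
O(T) = T**2
h(Q) = sqrt(10) + Q**2 - Q (h(Q) = (Q**2 + sqrt(2)*sqrt(5)) - Q = (Q**2 + sqrt(10)) - Q = (sqrt(10) + Q**2) - Q = sqrt(10) + Q**2 - Q)
h(-15) - 66*d(5) = (sqrt(10) + (-15)**2 - 1*(-15)) - 66*6 = (sqrt(10) + 225 + 15) - 396 = (240 + sqrt(10)) - 396 = -156 + sqrt(10)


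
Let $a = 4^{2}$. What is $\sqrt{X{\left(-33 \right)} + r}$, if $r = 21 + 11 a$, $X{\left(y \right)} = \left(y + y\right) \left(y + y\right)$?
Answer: $\sqrt{4553} \approx 67.476$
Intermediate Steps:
$a = 16$
$X{\left(y \right)} = 4 y^{2}$ ($X{\left(y \right)} = 2 y 2 y = 4 y^{2}$)
$r = 197$ ($r = 21 + 11 \cdot 16 = 21 + 176 = 197$)
$\sqrt{X{\left(-33 \right)} + r} = \sqrt{4 \left(-33\right)^{2} + 197} = \sqrt{4 \cdot 1089 + 197} = \sqrt{4356 + 197} = \sqrt{4553}$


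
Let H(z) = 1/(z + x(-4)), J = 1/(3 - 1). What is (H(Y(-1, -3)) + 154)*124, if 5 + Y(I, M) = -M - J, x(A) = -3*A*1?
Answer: 363072/19 ≈ 19109.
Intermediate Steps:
x(A) = -3*A
J = ½ (J = 1/2 = ½ ≈ 0.50000)
Y(I, M) = -11/2 - M (Y(I, M) = -5 + (-M - 1*½) = -5 + (-M - ½) = -5 + (-½ - M) = -11/2 - M)
H(z) = 1/(12 + z) (H(z) = 1/(z - 3*(-4)) = 1/(z + 12) = 1/(12 + z))
(H(Y(-1, -3)) + 154)*124 = (1/(12 + (-11/2 - 1*(-3))) + 154)*124 = (1/(12 + (-11/2 + 3)) + 154)*124 = (1/(12 - 5/2) + 154)*124 = (1/(19/2) + 154)*124 = (2/19 + 154)*124 = (2928/19)*124 = 363072/19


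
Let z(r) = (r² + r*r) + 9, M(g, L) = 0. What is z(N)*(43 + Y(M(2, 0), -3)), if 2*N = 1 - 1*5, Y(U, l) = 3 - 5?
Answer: 697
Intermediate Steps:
Y(U, l) = -2
N = -2 (N = (1 - 1*5)/2 = (1 - 5)/2 = (½)*(-4) = -2)
z(r) = 9 + 2*r² (z(r) = (r² + r²) + 9 = 2*r² + 9 = 9 + 2*r²)
z(N)*(43 + Y(M(2, 0), -3)) = (9 + 2*(-2)²)*(43 - 2) = (9 + 2*4)*41 = (9 + 8)*41 = 17*41 = 697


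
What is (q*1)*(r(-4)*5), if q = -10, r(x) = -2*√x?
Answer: 200*I ≈ 200.0*I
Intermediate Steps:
(q*1)*(r(-4)*5) = (-10*1)*(-4*I*5) = -10*(-4*I)*5 = -(-200)*I = 200*I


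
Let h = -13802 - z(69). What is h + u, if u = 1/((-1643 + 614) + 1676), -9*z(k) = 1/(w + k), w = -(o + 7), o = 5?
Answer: -4581034462/331911 ≈ -13802.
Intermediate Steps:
w = -12 (w = -(5 + 7) = -1*12 = -12)
z(k) = -1/(9*(-12 + k))
u = 1/647 (u = 1/(-1029 + 1676) = 1/647 ≈ 0.0015456)
h = -7080425/513 (h = -13802 - (-1)/(-108 + 9*69) = -13802 - (-1)/(-108 + 621) = -13802 - (-1)/513 = -13802 - 1*(-1/513) = -13802 + 1/513 = -7080425/513 ≈ -13802.)
h + u = -7080425/513 + 1/647 = -4581034462/331911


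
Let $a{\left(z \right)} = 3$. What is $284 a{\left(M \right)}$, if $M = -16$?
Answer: $852$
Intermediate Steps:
$284 a{\left(M \right)} = 284 \cdot 3 = 852$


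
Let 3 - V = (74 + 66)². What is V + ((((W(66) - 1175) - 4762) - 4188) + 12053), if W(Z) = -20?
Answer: -17689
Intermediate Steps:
V = -19597 (V = 3 - (74 + 66)² = 3 - 1*140² = 3 - 1*19600 = 3 - 19600 = -19597)
V + ((((W(66) - 1175) - 4762) - 4188) + 12053) = -19597 + ((((-20 - 1175) - 4762) - 4188) + 12053) = -19597 + (((-1195 - 4762) - 4188) + 12053) = -19597 + ((-5957 - 4188) + 12053) = -19597 + (-10145 + 12053) = -19597 + 1908 = -17689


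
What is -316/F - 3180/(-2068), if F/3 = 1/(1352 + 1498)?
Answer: -155202605/517 ≈ -3.0020e+5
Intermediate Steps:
F = 1/950 (F = 3/(1352 + 1498) = 3/2850 = 3*(1/2850) = 1/950 ≈ 0.0010526)
-316/F - 3180/(-2068) = -316/1/950 - 3180/(-2068) = -316*950 - 3180*(-1/2068) = -300200 + 795/517 = -155202605/517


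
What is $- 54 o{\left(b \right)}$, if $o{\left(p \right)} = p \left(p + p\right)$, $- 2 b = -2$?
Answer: $-108$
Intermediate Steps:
$b = 1$ ($b = \left(- \frac{1}{2}\right) \left(-2\right) = 1$)
$o{\left(p \right)} = 2 p^{2}$ ($o{\left(p \right)} = p 2 p = 2 p^{2}$)
$- 54 o{\left(b \right)} = - 54 \cdot 2 \cdot 1^{2} = - 54 \cdot 2 \cdot 1 = \left(-54\right) 2 = -108$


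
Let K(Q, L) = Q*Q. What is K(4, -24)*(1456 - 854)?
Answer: 9632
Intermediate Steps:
K(Q, L) = Q²
K(4, -24)*(1456 - 854) = 4²*(1456 - 854) = 16*602 = 9632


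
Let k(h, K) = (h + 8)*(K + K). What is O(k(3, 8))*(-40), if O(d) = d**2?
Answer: -1239040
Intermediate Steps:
k(h, K) = 2*K*(8 + h) (k(h, K) = (8 + h)*(2*K) = 2*K*(8 + h))
O(k(3, 8))*(-40) = (2*8*(8 + 3))**2*(-40) = (2*8*11)**2*(-40) = 176**2*(-40) = 30976*(-40) = -1239040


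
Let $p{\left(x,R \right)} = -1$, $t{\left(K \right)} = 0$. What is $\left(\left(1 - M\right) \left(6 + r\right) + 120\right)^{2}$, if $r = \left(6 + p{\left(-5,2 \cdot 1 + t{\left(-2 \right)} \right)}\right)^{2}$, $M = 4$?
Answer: $729$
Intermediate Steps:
$r = 25$ ($r = \left(6 - 1\right)^{2} = 5^{2} = 25$)
$\left(\left(1 - M\right) \left(6 + r\right) + 120\right)^{2} = \left(\left(1 - 4\right) \left(6 + 25\right) + 120\right)^{2} = \left(\left(1 - 4\right) 31 + 120\right)^{2} = \left(\left(-3\right) 31 + 120\right)^{2} = \left(-93 + 120\right)^{2} = 27^{2} = 729$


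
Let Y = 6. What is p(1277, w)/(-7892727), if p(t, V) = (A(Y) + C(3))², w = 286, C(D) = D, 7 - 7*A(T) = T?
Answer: -484/386743623 ≈ -1.2515e-6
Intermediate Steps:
A(T) = 1 - T/7
p(t, V) = 484/49 (p(t, V) = ((1 - ⅐*6) + 3)² = ((1 - 6/7) + 3)² = (⅐ + 3)² = (22/7)² = 484/49)
p(1277, w)/(-7892727) = (484/49)/(-7892727) = (484/49)*(-1/7892727) = -484/386743623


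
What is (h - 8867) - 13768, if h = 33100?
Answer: 10465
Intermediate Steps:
(h - 8867) - 13768 = (33100 - 8867) - 13768 = 24233 - 13768 = 10465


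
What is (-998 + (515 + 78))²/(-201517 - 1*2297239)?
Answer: -164025/2498756 ≈ -0.065643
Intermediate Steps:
(-998 + (515 + 78))²/(-201517 - 1*2297239) = (-998 + 593)²/(-201517 - 2297239) = (-405)²/(-2498756) = 164025*(-1/2498756) = -164025/2498756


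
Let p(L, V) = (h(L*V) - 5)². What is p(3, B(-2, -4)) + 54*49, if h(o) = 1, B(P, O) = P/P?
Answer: 2662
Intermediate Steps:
B(P, O) = 1
p(L, V) = 16 (p(L, V) = (1 - 5)² = (-4)² = 16)
p(3, B(-2, -4)) + 54*49 = 16 + 54*49 = 16 + 2646 = 2662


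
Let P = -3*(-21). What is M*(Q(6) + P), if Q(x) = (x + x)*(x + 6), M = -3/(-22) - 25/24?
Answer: -16491/88 ≈ -187.40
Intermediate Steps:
M = -239/264 (M = -3*(-1/22) - 25*1/24 = 3/22 - 25/24 = -239/264 ≈ -0.90530)
P = 63
Q(x) = 2*x*(6 + x) (Q(x) = (2*x)*(6 + x) = 2*x*(6 + x))
M*(Q(6) + P) = -239*(2*6*(6 + 6) + 63)/264 = -239*(2*6*12 + 63)/264 = -239*(144 + 63)/264 = -239/264*207 = -16491/88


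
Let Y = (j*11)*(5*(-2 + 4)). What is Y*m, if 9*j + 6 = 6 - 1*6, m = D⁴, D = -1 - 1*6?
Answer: -528220/3 ≈ -1.7607e+5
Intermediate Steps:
D = -7 (D = -1 - 6 = -7)
m = 2401 (m = (-7)⁴ = 2401)
j = -⅔ (j = -⅔ + (6 - 1*6)/9 = -⅔ + (6 - 6)/9 = -⅔ + (⅑)*0 = -⅔ + 0 = -⅔ ≈ -0.66667)
Y = -220/3 (Y = (-⅔*11)*(5*(-2 + 4)) = -110*2/3 = -22/3*10 = -220/3 ≈ -73.333)
Y*m = -220/3*2401 = -528220/3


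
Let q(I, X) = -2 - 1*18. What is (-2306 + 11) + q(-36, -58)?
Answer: -2315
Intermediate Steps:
q(I, X) = -20 (q(I, X) = -2 - 18 = -20)
(-2306 + 11) + q(-36, -58) = (-2306 + 11) - 20 = -2295 - 20 = -2315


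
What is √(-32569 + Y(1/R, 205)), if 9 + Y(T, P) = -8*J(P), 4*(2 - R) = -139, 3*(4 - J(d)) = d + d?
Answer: 5*I*√11346/3 ≈ 177.53*I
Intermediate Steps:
J(d) = 4 - 2*d/3 (J(d) = 4 - (d + d)/3 = 4 - 2*d/3)
R = 147/4 (R = 2 - ¼*(-139) = 2 + 139/4 = 147/4 ≈ 36.750)
Y(T, P) = -41 + 16*P/3 (Y(T, P) = -9 - 8*(4 - 2*P/3) = -9 + (-32 + 16*P/3) = -41 + 16*P/3)
√(-32569 + Y(1/R, 205)) = √(-32569 + (-41 + (16/3)*205)) = √(-32569 + (-41 + 3280/3)) = √(-32569 + 3157/3) = √(-94550/3) = 5*I*√11346/3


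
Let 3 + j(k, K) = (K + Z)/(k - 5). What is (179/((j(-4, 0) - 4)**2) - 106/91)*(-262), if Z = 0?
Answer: -415270/637 ≈ -651.92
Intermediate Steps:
j(k, K) = -3 + K/(-5 + k) (j(k, K) = -3 + (K + 0)/(k - 5) = -3 + K/(-5 + k))
(179/((j(-4, 0) - 4)**2) - 106/91)*(-262) = (179/(((15 + 0 - 3*(-4))/(-5 - 4) - 4)**2) - 106/91)*(-262) = (179/(((15 + 0 + 12)/(-9) - 4)**2) - 106*1/91)*(-262) = (179/((-1/9*27 - 4)**2) - 106/91)*(-262) = (179/((-3 - 4)**2) - 106/91)*(-262) = (179/((-7)**2) - 106/91)*(-262) = (179/49 - 106/91)*(-262) = (1585/637)*(-262) = -415270/637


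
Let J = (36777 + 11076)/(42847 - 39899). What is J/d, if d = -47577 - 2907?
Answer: -15951/49608944 ≈ -0.00032153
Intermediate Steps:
d = -50484
J = 47853/2948 ≈ 16.232
J/d = (47853/2948)/(-50484) = (47853/2948)*(-1/50484) = -15951/49608944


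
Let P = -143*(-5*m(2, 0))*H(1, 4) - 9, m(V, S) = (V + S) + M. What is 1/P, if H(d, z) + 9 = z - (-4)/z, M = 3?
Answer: -1/14309 ≈ -6.9886e-5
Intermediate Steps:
H(d, z) = -9 + z + 4/z (H(d, z) = -9 + (z - (-4)/z) = -9 + (z + 4/z) = -9 + z + 4/z)
m(V, S) = 3 + S + V (m(V, S) = (V + S) + 3 = (S + V) + 3 = 3 + S + V)
P = -14309 (P = -143*(-5*(3 + 0 + 2))*(-9 + 4 + 4/4) - 9 = -143*(-5*5)*(-9 + 4 + 4*(1/4)) - 9 = -(-3575)*(-9 + 4 + 1) - 9 = -(-3575)*(-4) - 9 = -143*100 - 9 = -14300 - 9 = -14309)
1/P = 1/(-14309) = -1/14309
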